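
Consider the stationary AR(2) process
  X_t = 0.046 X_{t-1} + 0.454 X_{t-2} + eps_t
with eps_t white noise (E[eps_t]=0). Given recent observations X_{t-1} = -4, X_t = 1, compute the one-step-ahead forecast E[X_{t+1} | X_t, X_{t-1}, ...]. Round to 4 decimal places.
E[X_{t+1} \mid \mathcal F_t] = -1.7700

For an AR(p) model X_t = c + sum_i phi_i X_{t-i} + eps_t, the
one-step-ahead conditional mean is
  E[X_{t+1} | X_t, ...] = c + sum_i phi_i X_{t+1-i}.
Substitute known values:
  E[X_{t+1} | ...] = (0.046) * (1) + (0.454) * (-4)
                   = -1.7700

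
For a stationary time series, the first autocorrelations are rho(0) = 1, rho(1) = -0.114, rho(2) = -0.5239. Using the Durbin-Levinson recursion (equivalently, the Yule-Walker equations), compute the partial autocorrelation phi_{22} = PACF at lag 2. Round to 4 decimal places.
\phi_{22} = -0.5440

The PACF at lag k is phi_{kk}, the last component of the solution
to the Yule-Walker system G_k phi = r_k where
  (G_k)_{ij} = rho(|i - j|), (r_k)_i = rho(i), i,j = 1..k.
Equivalently, Durbin-Levinson gives phi_{kk} iteratively:
  phi_{11} = rho(1)
  phi_{kk} = [rho(k) - sum_{j=1..k-1} phi_{k-1,j} rho(k-j)]
            / [1 - sum_{j=1..k-1} phi_{k-1,j} rho(j)],
  phi_{k,j} = phi_{k-1,j} - phi_{kk} phi_{k-1,k-j},  j = 1..k-1.
Step k = 1:
  phi_11 = rho(1) = -0.114.
Step k = 2:
  phi_22 = [rho(2) - phi_11 rho(1)] / [1 - phi_11 rho(1)] = [-0.5239 - (-0.114)(-0.114)] / [1 - (-0.114)(-0.114)]
         = -0.536896 / 0.987004 = -0.544.
Therefore phi_{22} = -0.5440.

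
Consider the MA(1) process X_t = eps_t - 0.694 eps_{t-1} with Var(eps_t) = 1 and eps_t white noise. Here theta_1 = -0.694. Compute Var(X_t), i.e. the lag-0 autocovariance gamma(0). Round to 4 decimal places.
\gamma(0) = 1.4816

For an MA(q) process X_t = eps_t + sum_i theta_i eps_{t-i} with
Var(eps_t) = sigma^2, the variance is
  gamma(0) = sigma^2 * (1 + sum_i theta_i^2).
  sum_i theta_i^2 = (-0.694)^2 = 0.481636.
  gamma(0) = 1 * (1 + 0.481636) = 1 * 1.481636 = 1.481636, which rounds to 1.4816.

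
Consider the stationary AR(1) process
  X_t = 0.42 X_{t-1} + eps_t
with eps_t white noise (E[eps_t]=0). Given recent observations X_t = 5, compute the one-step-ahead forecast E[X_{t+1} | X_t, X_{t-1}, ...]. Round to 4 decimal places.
E[X_{t+1} \mid \mathcal F_t] = 2.1000

For an AR(p) model X_t = c + sum_i phi_i X_{t-i} + eps_t, the
one-step-ahead conditional mean is
  E[X_{t+1} | X_t, ...] = c + sum_i phi_i X_{t+1-i}.
Substitute known values:
  E[X_{t+1} | ...] = (0.42) * (5)
                   = 2.1000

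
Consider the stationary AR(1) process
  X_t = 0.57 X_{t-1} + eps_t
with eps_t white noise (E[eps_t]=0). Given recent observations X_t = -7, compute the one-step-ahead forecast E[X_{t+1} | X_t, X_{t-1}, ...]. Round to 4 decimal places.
E[X_{t+1} \mid \mathcal F_t] = -3.9900

For an AR(p) model X_t = c + sum_i phi_i X_{t-i} + eps_t, the
one-step-ahead conditional mean is
  E[X_{t+1} | X_t, ...] = c + sum_i phi_i X_{t+1-i}.
Substitute known values:
  E[X_{t+1} | ...] = (0.57) * (-7)
                   = -3.9900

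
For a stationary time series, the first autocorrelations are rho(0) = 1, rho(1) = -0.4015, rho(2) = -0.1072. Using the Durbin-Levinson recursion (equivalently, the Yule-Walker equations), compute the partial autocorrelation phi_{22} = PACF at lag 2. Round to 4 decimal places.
\phi_{22} = -0.3200

The PACF at lag k is phi_{kk}, the last component of the solution
to the Yule-Walker system G_k phi = r_k where
  (G_k)_{ij} = rho(|i - j|), (r_k)_i = rho(i), i,j = 1..k.
Equivalently, Durbin-Levinson gives phi_{kk} iteratively:
  phi_{11} = rho(1)
  phi_{kk} = [rho(k) - sum_{j=1..k-1} phi_{k-1,j} rho(k-j)]
            / [1 - sum_{j=1..k-1} phi_{k-1,j} rho(j)],
  phi_{k,j} = phi_{k-1,j} - phi_{kk} phi_{k-1,k-j},  j = 1..k-1.
Step k = 1:
  phi_11 = rho(1) = -0.4015.
Step k = 2:
  phi_22 = [rho(2) - phi_11 rho(1)] / [1 - phi_11 rho(1)] = [-0.1072 - (-0.4015)(-0.4015)] / [1 - (-0.4015)(-0.4015)]
         = -0.26840225 / 0.83879775 = -0.32.
Therefore phi_{22} = -0.3200.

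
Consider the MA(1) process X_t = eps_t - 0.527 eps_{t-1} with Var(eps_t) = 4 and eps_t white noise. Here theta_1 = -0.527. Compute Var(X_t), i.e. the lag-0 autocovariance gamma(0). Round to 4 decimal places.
\gamma(0) = 5.1109

For an MA(q) process X_t = eps_t + sum_i theta_i eps_{t-i} with
Var(eps_t) = sigma^2, the variance is
  gamma(0) = sigma^2 * (1 + sum_i theta_i^2).
  sum_i theta_i^2 = (-0.527)^2 = 0.277729.
  gamma(0) = 4 * (1 + 0.277729) = 4 * 1.277729 = 5.110916, which rounds to 5.1109.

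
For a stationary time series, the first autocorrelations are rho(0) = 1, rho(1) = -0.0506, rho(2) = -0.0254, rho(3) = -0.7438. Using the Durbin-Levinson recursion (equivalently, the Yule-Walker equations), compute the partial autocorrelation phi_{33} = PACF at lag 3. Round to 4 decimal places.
\phi_{33} = -0.7490

The PACF at lag k is phi_{kk}, the last component of the solution
to the Yule-Walker system G_k phi = r_k where
  (G_k)_{ij} = rho(|i - j|), (r_k)_i = rho(i), i,j = 1..k.
Equivalently, Durbin-Levinson gives phi_{kk} iteratively:
  phi_{11} = rho(1)
  phi_{kk} = [rho(k) - sum_{j=1..k-1} phi_{k-1,j} rho(k-j)]
            / [1 - sum_{j=1..k-1} phi_{k-1,j} rho(j)],
  phi_{k,j} = phi_{k-1,j} - phi_{kk} phi_{k-1,k-j},  j = 1..k-1.
Step k = 1:
  phi_11 = rho(1) = -0.0506.
Step k = 2:
  phi_22 = [rho(2) - phi_11 rho(1)] / [1 - phi_11 rho(1)] = [-0.0254 - (-0.0506)(-0.0506)] / [1 - (-0.0506)(-0.0506)]
         = -0.02796036 / 0.99743964 = -0.028032.
  Update: phi_21 = phi_11 - phi_22 phi_11 = -0.0506 - (-0.028032)(-0.0506) = -0.052018.
Step k = 3:
  phi_33 = [rho(3) - phi_21 rho(2) - phi_22 rho(1)] / [1 - phi_21 rho(1) - phi_22 rho(2)]
    numerator   = -0.7438 - (-0.052018)(-0.0254) - (-0.028032)(-0.0506) = -0.74653969
    denominator = 1 - (-0.052018)(-0.0506) - (-0.028032)(-0.0254) = 0.99665585
  phi_33 = -0.74653969 / 0.99665585 = -0.749.
Therefore phi_{33} = -0.7490.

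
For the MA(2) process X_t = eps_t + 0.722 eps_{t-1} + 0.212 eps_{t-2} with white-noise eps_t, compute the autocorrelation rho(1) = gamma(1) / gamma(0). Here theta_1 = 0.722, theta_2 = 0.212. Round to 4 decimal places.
\rho(1) = 0.5587

For an MA(q) process with theta_0 = 1, the autocovariance is
  gamma(k) = sigma^2 * sum_{i=0..q-k} theta_i * theta_{i+k},
and rho(k) = gamma(k) / gamma(0). Sigma^2 cancels.
  numerator   = (1)*(0.722) + (0.722)*(0.212) = 0.875064.
  denominator = (1)^2 + (0.722)^2 + (0.212)^2 = 1.566228.
  rho(1) = 0.875064 / 1.566228 = 0.5587.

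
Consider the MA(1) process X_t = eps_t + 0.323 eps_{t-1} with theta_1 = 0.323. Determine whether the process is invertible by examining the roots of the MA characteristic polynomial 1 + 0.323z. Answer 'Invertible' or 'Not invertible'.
\text{Invertible}

The MA(q) characteristic polynomial is P(z) = 1 + 0.323z.
Invertibility requires all roots to lie outside the unit circle, i.e. |z| > 1 for every root.
This is linear in z: 1 + (0.323) z = 0  =>  z = -1/(0.323) = -3.095975,  |z| = 3.095975.
Moduli of all roots: 3.0960.
All moduli strictly greater than 1? Yes.
Verdict: Invertible.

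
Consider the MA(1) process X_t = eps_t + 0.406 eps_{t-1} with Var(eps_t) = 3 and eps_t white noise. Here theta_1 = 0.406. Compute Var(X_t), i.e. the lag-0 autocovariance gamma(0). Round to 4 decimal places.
\gamma(0) = 3.4945

For an MA(q) process X_t = eps_t + sum_i theta_i eps_{t-i} with
Var(eps_t) = sigma^2, the variance is
  gamma(0) = sigma^2 * (1 + sum_i theta_i^2).
  sum_i theta_i^2 = (0.406)^2 = 0.164836.
  gamma(0) = 3 * (1 + 0.164836) = 3 * 1.164836 = 3.494508, which rounds to 3.4945.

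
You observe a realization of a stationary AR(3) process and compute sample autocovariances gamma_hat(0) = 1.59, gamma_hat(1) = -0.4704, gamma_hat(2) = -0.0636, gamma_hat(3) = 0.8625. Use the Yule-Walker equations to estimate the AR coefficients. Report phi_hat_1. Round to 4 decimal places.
\hat\phi_{1} = -0.2610

The Yule-Walker equations for an AR(p) process read, in matrix form,
  Gamma_p phi = r_p,   with   (Gamma_p)_{ij} = gamma(|i - j|),
                       (r_p)_i = gamma(i),   i,j = 1..p.
Substitute the sample gammas (Toeplitz matrix and right-hand side of size 3):
  Gamma_p = [[1.59, -0.4704, -0.0636], [-0.4704, 1.59, -0.4704], [-0.0636, -0.4704, 1.59]]
  r_p     = [-0.4704, -0.0636, 0.8625]
Written out (R1..R3):
  (R1) 1.59 phi_1 - 0.4704 phi_2 - 0.0636 phi_3 = -0.4704
  (R2) -0.4704 phi_1 + 1.59 phi_2 - 0.4704 phi_3 = -0.0636
  (R3) -0.0636 phi_1 - 0.4704 phi_2 + 1.59 phi_3 = 0.8625
Gaussian elimination:
  R2 <- R2 - (-0.4704/1.59) R1 = R2 - (-0.295849) R1:  1.450833 phi_2 - 0.489216 phi_3 = -0.202767
  R3 <- R3 - (-0.0636/1.59) R1 = R3 - (-0.04) R1:  -0.489216 phi_2 + 1.587456 phi_3 = 0.843684
  R3 <- R3 - (-0.489216/1.450833) R2 = R3 - (-0.337197) R2:  1.422494 phi_3 = 0.775311
Back-substitution:
  phi_hat_3 = 0.775311 / 1.422494 = 0.545037
  phi_hat_2 = (-0.202767 - (-0.489216)(0.545037)) / 1.450833 = 0.044025
  phi_hat_1 = (-0.4704 - (-0.4704)(0.044025) - (-0.0636)(0.545037)) / 1.59 = -0.261023
So phi_hat = [-0.2610, 0.0440, 0.5450].
Therefore phi_hat_1 = -0.2610.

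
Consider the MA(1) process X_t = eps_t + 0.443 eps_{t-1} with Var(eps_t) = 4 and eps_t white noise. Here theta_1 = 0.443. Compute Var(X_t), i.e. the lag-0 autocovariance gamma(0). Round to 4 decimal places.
\gamma(0) = 4.7850

For an MA(q) process X_t = eps_t + sum_i theta_i eps_{t-i} with
Var(eps_t) = sigma^2, the variance is
  gamma(0) = sigma^2 * (1 + sum_i theta_i^2).
  sum_i theta_i^2 = (0.443)^2 = 0.196249.
  gamma(0) = 4 * (1 + 0.196249) = 4 * 1.196249 = 4.784996, which rounds to 4.7850.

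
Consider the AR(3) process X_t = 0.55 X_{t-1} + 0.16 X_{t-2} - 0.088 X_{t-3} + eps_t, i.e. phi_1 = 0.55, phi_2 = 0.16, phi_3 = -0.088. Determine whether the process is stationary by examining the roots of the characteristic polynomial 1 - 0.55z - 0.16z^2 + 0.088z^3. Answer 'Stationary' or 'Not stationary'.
\text{Stationary}

The AR(p) characteristic polynomial is P(z) = 1 - 0.55z - 0.16z^2 + 0.088z^3.
Stationarity requires all roots to lie outside the unit circle, i.e. |z| > 1 for every root.
Degree 3: look for a simple real root z0 first, then factor out (1 - z/z0) and solve the remaining quadratic.
Testing z0 = -2.5: P(-2.5) = 1 + (-0.55)(-2.5) + (-0.16)(-2.5)^2 + (0.088)(-2.5)^3
  = 1 + (1.375) + (-1) + (-1.375) = 0.  So z_0 = -2.5 is a root, |z_0| = 2.5.
Divide out the factor (1 + 0.4 z) = (1 - z/z0) (since 1/z0 = -0.4):
  P(z) = (1 + 0.4 z)(1 + (-0.95) z + (0.22) z^2)
  [check: z-coef -0.95 - (-0.4) = -0.55; z^2-coef 0.22 - (-0.4)(-0.95) = -0.16; z^3-coef -(-0.4)(0.22) = 0.088.]
Remaining roots from the quadratic factor 1 + (-0.95) z + (0.22) z^2:
  Set 1 + (-0.95) z + (0.22) z^2 = 0, i.e. a z^2 + b z + c = 0 with a = 0.22, b = -0.95, c = 1.
  Discriminant D = b^2 - 4ac = (-0.95)^2 - 4*(0.22)*1 = 0.9025 - (0.88) = 0.0225.
  D >= 0, so the roots are real: z = (-b +/- sqrt(D)) / (2a) = (0.95 +/- 0.15) / (0.44).
    z_1 = (0.95 + 0.15) / (0.44) = 2.5,   |z_1| = 2.5.
    z_2 = (0.95 - 0.15) / (0.44) = 1.8182,   |z_2| = 1.8182.
Moduli of all roots: 2.5000, 2.5000, 1.8182.
All moduli strictly greater than 1? Yes.
Verdict: Stationary.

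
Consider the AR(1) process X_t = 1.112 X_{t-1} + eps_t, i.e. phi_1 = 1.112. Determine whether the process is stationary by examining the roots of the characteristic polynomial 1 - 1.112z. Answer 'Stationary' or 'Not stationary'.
\text{Not stationary}

The AR(p) characteristic polynomial is P(z) = 1 - 1.112z.
Stationarity requires all roots to lie outside the unit circle, i.e. |z| > 1 for every root.
This is linear in z: 1 + (-1.112) z = 0  =>  z = -1/(-1.112) = 0.899281,  |z| = 0.899281.
Moduli of all roots: 0.8993.
All moduli strictly greater than 1? No.
Verdict: Not stationary.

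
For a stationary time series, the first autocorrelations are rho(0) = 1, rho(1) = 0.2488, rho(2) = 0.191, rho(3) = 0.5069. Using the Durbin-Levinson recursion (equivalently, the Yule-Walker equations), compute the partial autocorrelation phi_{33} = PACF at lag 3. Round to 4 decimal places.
\phi_{33} = 0.4690

The PACF at lag k is phi_{kk}, the last component of the solution
to the Yule-Walker system G_k phi = r_k where
  (G_k)_{ij} = rho(|i - j|), (r_k)_i = rho(i), i,j = 1..k.
Equivalently, Durbin-Levinson gives phi_{kk} iteratively:
  phi_{11} = rho(1)
  phi_{kk} = [rho(k) - sum_{j=1..k-1} phi_{k-1,j} rho(k-j)]
            / [1 - sum_{j=1..k-1} phi_{k-1,j} rho(j)],
  phi_{k,j} = phi_{k-1,j} - phi_{kk} phi_{k-1,k-j},  j = 1..k-1.
Step k = 1:
  phi_11 = rho(1) = 0.2488.
Step k = 2:
  phi_22 = [rho(2) - phi_11 rho(1)] / [1 - phi_11 rho(1)] = [0.191 - (0.2488)(0.2488)] / [1 - (0.2488)(0.2488)]
         = 0.12909856 / 0.93809856 = 0.137617.
  Update: phi_21 = phi_11 - phi_22 phi_11 = 0.2488 - (0.137617)(0.2488) = 0.214561.
Step k = 3:
  phi_33 = [rho(3) - phi_21 rho(2) - phi_22 rho(1)] / [1 - phi_21 rho(1) - phi_22 rho(2)]
    numerator   = 0.5069 - (0.214561)(0.191) - (0.137617)(0.2488) = 0.43167971
    denominator = 1 - (0.214561)(0.2488) - (0.137617)(0.191) = 0.92033237
  phi_33 = 0.43167971 / 0.92033237 = 0.469.
Therefore phi_{33} = 0.4690.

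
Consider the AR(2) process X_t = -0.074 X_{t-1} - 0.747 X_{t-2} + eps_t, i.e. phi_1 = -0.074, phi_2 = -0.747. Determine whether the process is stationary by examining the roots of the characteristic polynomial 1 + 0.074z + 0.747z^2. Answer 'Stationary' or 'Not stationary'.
\text{Stationary}

The AR(p) characteristic polynomial is P(z) = 1 + 0.074z + 0.747z^2.
Stationarity requires all roots to lie outside the unit circle, i.e. |z| > 1 for every root.
Set 1 + (0.074) z + (0.747) z^2 = 0, i.e. a z^2 + b z + c = 0 with a = 0.747, b = 0.074, c = 1.
Discriminant D = b^2 - 4ac = (0.074)^2 - 4*(0.747)*1 = 0.005476 - (2.988) = -2.982524.
D < 0, so the roots are the complex-conjugate pair z = (-b +/- i sqrt(-D)) / (2a) = -0.0495 +/- 1.156i.
For a conjugate pair |z|^2 = z * conj(z) = (product of roots) = c/a = 1/(0.747) = 1.338688, so |z| = sqrt(1.338688) = 1.157 for both roots.
Moduli of all roots: 1.1570, 1.1570.
All moduli strictly greater than 1? Yes.
Verdict: Stationary.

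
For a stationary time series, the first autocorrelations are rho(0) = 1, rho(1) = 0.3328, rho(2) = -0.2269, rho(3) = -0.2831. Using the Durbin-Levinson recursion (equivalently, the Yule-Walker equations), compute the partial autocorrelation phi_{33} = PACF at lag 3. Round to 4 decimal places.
\phi_{33} = -0.0690

The PACF at lag k is phi_{kk}, the last component of the solution
to the Yule-Walker system G_k phi = r_k where
  (G_k)_{ij} = rho(|i - j|), (r_k)_i = rho(i), i,j = 1..k.
Equivalently, Durbin-Levinson gives phi_{kk} iteratively:
  phi_{11} = rho(1)
  phi_{kk} = [rho(k) - sum_{j=1..k-1} phi_{k-1,j} rho(k-j)]
            / [1 - sum_{j=1..k-1} phi_{k-1,j} rho(j)],
  phi_{k,j} = phi_{k-1,j} - phi_{kk} phi_{k-1,k-j},  j = 1..k-1.
Step k = 1:
  phi_11 = rho(1) = 0.3328.
Step k = 2:
  phi_22 = [rho(2) - phi_11 rho(1)] / [1 - phi_11 rho(1)] = [-0.2269 - (0.3328)(0.3328)] / [1 - (0.3328)(0.3328)]
         = -0.33765584 / 0.88924416 = -0.379711.
  Update: phi_21 = phi_11 - phi_22 phi_11 = 0.3328 - (-0.379711)(0.3328) = 0.459168.
Step k = 3:
  phi_33 = [rho(3) - phi_21 rho(2) - phi_22 rho(1)] / [1 - phi_21 rho(1) - phi_22 rho(2)]
    numerator   = -0.2831 - (0.459168)(-0.2269) - (-0.379711)(0.3328) = -0.05254698
    denominator = 1 - (0.459168)(0.3328) - (-0.379711)(-0.2269) = 0.7610325
  phi_33 = -0.05254698 / 0.7610325 = -0.069.
Therefore phi_{33} = -0.0690.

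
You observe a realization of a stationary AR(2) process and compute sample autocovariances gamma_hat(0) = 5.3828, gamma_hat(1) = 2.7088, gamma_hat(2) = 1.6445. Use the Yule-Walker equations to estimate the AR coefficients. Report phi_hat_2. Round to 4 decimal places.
\hat\phi_{2} = 0.0700

The Yule-Walker equations for an AR(p) process read, in matrix form,
  Gamma_p phi = r_p,   with   (Gamma_p)_{ij} = gamma(|i - j|),
                       (r_p)_i = gamma(i),   i,j = 1..p.
Substitute the sample gammas (Toeplitz matrix and right-hand side of size 2):
  Gamma_p = [[5.3828, 2.7088], [2.7088, 5.3828]]
  r_p     = [2.7088, 1.6445]
Written out:
  5.3828 phi_1 + 2.7088 phi_2 = 2.7088
  2.7088 phi_1 + 5.3828 phi_2 = 1.6445
Solve by Cramer's rule:
  det = gamma(0)^2 - gamma(1)^2 = (5.3828)^2 - (2.7088)^2 = 28.97453584 - 7.33759744 = 21.6369384
  phi_hat_1 = [gamma(1) gamma(0) - gamma(1) gamma(2)] / det = [(2.7088)(5.3828) - (2.7088)(1.6445)] / 21.6369384 = 10.12630704 / 21.6369384 = 0.468
  phi_hat_2 = [gamma(0) gamma(2) - gamma(1)^2] / det = [(5.3828)(1.6445) - (2.7088)^2] / 21.6369384 = 1.51441716 / 21.6369384 = 0.07
So phi_hat = [0.4680, 0.0700].
Therefore phi_hat_2 = 0.0700.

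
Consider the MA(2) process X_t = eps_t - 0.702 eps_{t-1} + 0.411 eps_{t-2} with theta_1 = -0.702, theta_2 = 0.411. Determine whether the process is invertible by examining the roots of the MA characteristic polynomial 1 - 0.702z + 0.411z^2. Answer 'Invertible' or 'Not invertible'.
\text{Invertible}

The MA(q) characteristic polynomial is P(z) = 1 - 0.702z + 0.411z^2.
Invertibility requires all roots to lie outside the unit circle, i.e. |z| > 1 for every root.
Set 1 + (-0.702) z + (0.411) z^2 = 0, i.e. a z^2 + b z + c = 0 with a = 0.411, b = -0.702, c = 1.
Discriminant D = b^2 - 4ac = (-0.702)^2 - 4*(0.411)*1 = 0.492804 - (1.644) = -1.151196.
D < 0, so the roots are the complex-conjugate pair z = (-b +/- i sqrt(-D)) / (2a) = 0.854 +/- 1.3053i.
For a conjugate pair |z|^2 = z * conj(z) = (product of roots) = c/a = 1/(0.411) = 2.43309, so |z| = sqrt(2.43309) = 1.5598 for both roots.
Moduli of all roots: 1.5598, 1.5598.
All moduli strictly greater than 1? Yes.
Verdict: Invertible.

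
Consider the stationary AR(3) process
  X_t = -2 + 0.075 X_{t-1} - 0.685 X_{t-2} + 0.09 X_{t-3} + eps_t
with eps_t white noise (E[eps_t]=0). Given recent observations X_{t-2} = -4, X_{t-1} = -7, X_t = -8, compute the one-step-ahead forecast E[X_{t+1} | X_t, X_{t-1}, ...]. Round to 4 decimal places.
E[X_{t+1} \mid \mathcal F_t] = 1.8350

For an AR(p) model X_t = c + sum_i phi_i X_{t-i} + eps_t, the
one-step-ahead conditional mean is
  E[X_{t+1} | X_t, ...] = c + sum_i phi_i X_{t+1-i}.
Substitute known values:
  E[X_{t+1} | ...] = -2 + (0.075) * (-8) + (-0.685) * (-7) + (0.09) * (-4)
                   = 1.8350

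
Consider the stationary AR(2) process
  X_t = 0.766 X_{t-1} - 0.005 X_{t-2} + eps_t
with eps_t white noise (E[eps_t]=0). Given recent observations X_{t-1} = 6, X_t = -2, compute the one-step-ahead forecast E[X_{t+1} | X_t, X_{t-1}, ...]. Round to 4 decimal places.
E[X_{t+1} \mid \mathcal F_t] = -1.5620

For an AR(p) model X_t = c + sum_i phi_i X_{t-i} + eps_t, the
one-step-ahead conditional mean is
  E[X_{t+1} | X_t, ...] = c + sum_i phi_i X_{t+1-i}.
Substitute known values:
  E[X_{t+1} | ...] = (0.766) * (-2) + (-0.005) * (6)
                   = -1.5620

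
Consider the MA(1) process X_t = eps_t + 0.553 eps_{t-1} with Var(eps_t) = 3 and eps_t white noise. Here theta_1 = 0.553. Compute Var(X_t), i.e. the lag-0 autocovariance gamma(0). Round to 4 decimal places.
\gamma(0) = 3.9174

For an MA(q) process X_t = eps_t + sum_i theta_i eps_{t-i} with
Var(eps_t) = sigma^2, the variance is
  gamma(0) = sigma^2 * (1 + sum_i theta_i^2).
  sum_i theta_i^2 = (0.553)^2 = 0.305809.
  gamma(0) = 3 * (1 + 0.305809) = 3 * 1.305809 = 3.917427, which rounds to 3.9174.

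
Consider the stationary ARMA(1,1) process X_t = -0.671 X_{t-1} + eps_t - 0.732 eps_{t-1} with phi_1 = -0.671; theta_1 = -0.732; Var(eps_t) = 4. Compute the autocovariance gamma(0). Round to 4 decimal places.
\gamma(0) = 18.3220

Multiply the model equation by X_{t-k} and take expectations. With theta_0 = psi_0 = 1 and psi_j the MA(infinity) weights, this gives
  gamma(k) - sum_i phi_i gamma(k-i) = c_k,
  c_k = sigma^2 * sum_{j=k..q} theta_j psi_{j-k}   (c_k = 0 for k > q),
using gamma(-m) = gamma(m).
psi-weights needed (psi_j = theta_j + sum_i phi_i psi_{j-i}):
  psi_1 = theta_1 + phi_1 = -0.732 + (-0.671) = -1.403
Right-hand sides:
  c_0 = sigma^2 (1 + theta_1 psi_1) = 4 * (1 + (-0.732)(-1.403)) = 4 * 2.026996 = 8.107984
  c_1 = sigma^2 theta_1 = 4 * (-0.732) = -2.928
  c_2 = 0
Equations for k = 0 and k = 1 (AR order 1):
  gamma(0) = phi_1 gamma(1) + c_0
  gamma(1) = phi_1 gamma(0) + c_1
Substituting the second into the first: gamma(0) (1 - phi_1^2) = c_0 + phi_1 c_1, so
  gamma(0) = (c_0 + phi_1 c_1) / (1 - phi_1^2) = (8.107984 + (-0.671)(-2.928)) / (1 - (-0.671)^2) = 10.072672 / 0.549759 = 18.321977.
Therefore gamma(0) = 18.3220 (to 4 decimal places).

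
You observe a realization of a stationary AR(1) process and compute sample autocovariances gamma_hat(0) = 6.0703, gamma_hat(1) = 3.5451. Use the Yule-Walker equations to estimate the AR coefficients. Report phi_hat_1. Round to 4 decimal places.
\hat\phi_{1} = 0.5840

The Yule-Walker equations for an AR(p) process read, in matrix form,
  Gamma_p phi = r_p,   with   (Gamma_p)_{ij} = gamma(|i - j|),
                       (r_p)_i = gamma(i),   i,j = 1..p.
Substitute the sample gammas (Toeplitz matrix and right-hand side of size 1):
  Gamma_p = [[6.0703]]
  r_p     = [3.5451]
With p = 1 this is the single equation gamma(0) phi_1 = gamma(1):
  phi_hat_1 = gamma(1) / gamma(0) = 3.5451 / 6.0703 = 0.5840.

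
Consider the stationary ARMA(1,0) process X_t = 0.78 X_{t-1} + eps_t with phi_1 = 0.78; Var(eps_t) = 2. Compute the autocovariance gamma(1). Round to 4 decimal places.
\gamma(1) = 3.9837

Multiply the model equation by X_{t-k} and take expectations. With theta_0 = psi_0 = 1 and psi_j the MA(infinity) weights, this gives
  gamma(k) - sum_i phi_i gamma(k-i) = c_k,
  c_k = sigma^2 * sum_{j=k..q} theta_j psi_{j-k}   (c_k = 0 for k > q),
using gamma(-m) = gamma(m).
Pure AR (q = 0): c_0 = sigma^2 = 2, c_k = 0 for k >= 1.
Equations for k = 0 and k = 1 (AR order 1):
  gamma(0) = phi_1 gamma(1) + c_0
  gamma(1) = phi_1 gamma(0) + c_1
Substituting the second into the first: gamma(0) (1 - phi_1^2) = c_0 + phi_1 c_1, so
  gamma(0) = c_0 / (1 - phi_1^2) = 2 / (1 - (0.78)^2) = 2 / 0.3916 = 5.107252.
  gamma(1) = phi_1 gamma(0) = (0.78)(5.107252) = 3.983657.
Therefore gamma(1) = 3.9837 (to 4 decimal places).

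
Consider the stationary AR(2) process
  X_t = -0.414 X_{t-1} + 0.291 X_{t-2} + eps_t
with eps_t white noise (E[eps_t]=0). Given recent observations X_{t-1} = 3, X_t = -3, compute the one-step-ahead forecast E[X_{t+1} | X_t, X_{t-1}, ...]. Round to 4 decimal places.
E[X_{t+1} \mid \mathcal F_t] = 2.1150

For an AR(p) model X_t = c + sum_i phi_i X_{t-i} + eps_t, the
one-step-ahead conditional mean is
  E[X_{t+1} | X_t, ...] = c + sum_i phi_i X_{t+1-i}.
Substitute known values:
  E[X_{t+1} | ...] = (-0.414) * (-3) + (0.291) * (3)
                   = 2.1150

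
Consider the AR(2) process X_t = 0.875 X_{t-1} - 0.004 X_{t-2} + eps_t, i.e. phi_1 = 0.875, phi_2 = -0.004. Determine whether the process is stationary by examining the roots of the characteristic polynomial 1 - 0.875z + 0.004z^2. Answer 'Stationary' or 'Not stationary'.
\text{Stationary}

The AR(p) characteristic polynomial is P(z) = 1 - 0.875z + 0.004z^2.
Stationarity requires all roots to lie outside the unit circle, i.e. |z| > 1 for every root.
Set 1 + (-0.875) z + (0.004) z^2 = 0, i.e. a z^2 + b z + c = 0 with a = 0.004, b = -0.875, c = 1.
Discriminant D = b^2 - 4ac = (-0.875)^2 - 4*(0.004)*1 = 0.765625 - (0.016) = 0.749625.
D >= 0, so the roots are real: z = (-b +/- sqrt(D)) / (2a) = (0.875 +/- 0.865809) / (0.008).
  z_1 = (0.875 + 0.865809) / (0.008) = 217.6011,   |z_1| = 217.6011.
  z_2 = (0.875 - 0.865809) / (0.008) = 1.1489,   |z_2| = 1.1489.
Moduli of all roots: 217.6011, 1.1489.
All moduli strictly greater than 1? Yes.
Verdict: Stationary.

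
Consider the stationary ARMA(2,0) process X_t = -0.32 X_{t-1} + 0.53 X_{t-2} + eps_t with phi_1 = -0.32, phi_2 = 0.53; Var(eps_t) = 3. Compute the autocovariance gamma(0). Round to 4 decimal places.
\gamma(0) = 7.7770

Multiply the model equation by X_{t-k} and take expectations. With theta_0 = psi_0 = 1 and psi_j the MA(infinity) weights, this gives
  gamma(k) - sum_i phi_i gamma(k-i) = c_k,
  c_k = sigma^2 * sum_{j=k..q} theta_j psi_{j-k}   (c_k = 0 for k > q),
using gamma(-m) = gamma(m).
Pure AR (q = 0): c_0 = sigma^2 = 3, c_k = 0 for k >= 1.
Equations for k = 0, 1, 2 (AR order 2, c_2 = 0):
  (E0) gamma(0) = phi_1 gamma(1) + phi_2 gamma(2) + c_0
  (E1) gamma(1) = phi_1 gamma(0) + phi_2 gamma(1) + c_1
  (E2) gamma(2) = phi_1 gamma(1) + phi_2 gamma(0)
From (E1): gamma(1) = A gamma(0) + B with
  A = phi_1 / (1 - phi_2) = -0.32 / 0.47 = -0.680851,   B = c_1 / (1 - phi_2) = 0 / 0.47 = 0.
Insert (E2) into (E0): gamma(0) (1 - phi_2^2) = phi_1 (1 + phi_2) gamma(1) + c_0.
  phi_1 (1 + phi_2) = (-0.32)(1.53) = -0.4896,   1 - phi_2^2 = 0.7191.
Replace gamma(1) by A gamma(0) + B and collect gamma(0):
  gamma(0) [0.7191 - (-0.4896)(-0.680851)] = c_0 = 3
  gamma(0) * 0.385755 = 3
  gamma(0) = 3 / 0.385755 = 7.77695.
Therefore gamma(0) = 7.7770 (to 4 decimal places).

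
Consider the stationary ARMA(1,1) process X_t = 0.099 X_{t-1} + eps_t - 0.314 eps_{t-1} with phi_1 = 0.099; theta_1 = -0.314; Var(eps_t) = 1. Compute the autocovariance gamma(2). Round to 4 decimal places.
\gamma(2) = -0.0208

Multiply the model equation by X_{t-k} and take expectations. With theta_0 = psi_0 = 1 and psi_j the MA(infinity) weights, this gives
  gamma(k) - sum_i phi_i gamma(k-i) = c_k,
  c_k = sigma^2 * sum_{j=k..q} theta_j psi_{j-k}   (c_k = 0 for k > q),
using gamma(-m) = gamma(m).
psi-weights needed (psi_j = theta_j + sum_i phi_i psi_{j-i}):
  psi_1 = theta_1 + phi_1 = -0.314 + (0.099) = -0.215
Right-hand sides:
  c_0 = sigma^2 (1 + theta_1 psi_1) = 1 * (1 + (-0.314)(-0.215)) = 1 * 1.06751 = 1.06751
  c_1 = sigma^2 theta_1 = 1 * (-0.314) = -0.314
  c_2 = 0
Equations for k = 0 and k = 1 (AR order 1):
  gamma(0) = phi_1 gamma(1) + c_0
  gamma(1) = phi_1 gamma(0) + c_1
Substituting the second into the first: gamma(0) (1 - phi_1^2) = c_0 + phi_1 c_1, so
  gamma(0) = (c_0 + phi_1 c_1) / (1 - phi_1^2) = (1.06751 + (0.099)(-0.314)) / (1 - (0.099)^2) = 1.036424 / 0.990199 = 1.046683.
  gamma(1) = phi_1 gamma(0) + c_1 = (0.099)(1.046683) + (-0.314) = -0.210378.
For k = 2 (> q): gamma(2) = phi_1 gamma(1) = (0.099)(-0.210378) = -0.020827.
Therefore gamma(2) = -0.0208 (to 4 decimal places).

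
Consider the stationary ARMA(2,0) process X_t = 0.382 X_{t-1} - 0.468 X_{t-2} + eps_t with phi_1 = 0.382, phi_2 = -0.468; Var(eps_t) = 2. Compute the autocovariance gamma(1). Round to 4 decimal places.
\gamma(1) = 0.7148

Multiply the model equation by X_{t-k} and take expectations. With theta_0 = psi_0 = 1 and psi_j the MA(infinity) weights, this gives
  gamma(k) - sum_i phi_i gamma(k-i) = c_k,
  c_k = sigma^2 * sum_{j=k..q} theta_j psi_{j-k}   (c_k = 0 for k > q),
using gamma(-m) = gamma(m).
Pure AR (q = 0): c_0 = sigma^2 = 2, c_k = 0 for k >= 1.
Equations for k = 0, 1, 2 (AR order 2, c_2 = 0):
  (E0) gamma(0) = phi_1 gamma(1) + phi_2 gamma(2) + c_0
  (E1) gamma(1) = phi_1 gamma(0) + phi_2 gamma(1) + c_1
  (E2) gamma(2) = phi_1 gamma(1) + phi_2 gamma(0)
From (E1): gamma(1) = A gamma(0) + B with
  A = phi_1 / (1 - phi_2) = 0.382 / 1.468 = 0.260218,   B = c_1 / (1 - phi_2) = 0 / 1.468 = 0.
Insert (E2) into (E0): gamma(0) (1 - phi_2^2) = phi_1 (1 + phi_2) gamma(1) + c_0.
  phi_1 (1 + phi_2) = (0.382)(0.532) = 0.203224,   1 - phi_2^2 = 0.780976.
Replace gamma(1) by A gamma(0) + B and collect gamma(0):
  gamma(0) [0.780976 - (0.203224)(0.260218)] = c_0 = 2
  gamma(0) * 0.728093 = 2
  gamma(0) = 2 / 0.728093 = 2.7469.
  gamma(1) = A gamma(0) = (0.260218)(2.7469) = 0.714793.
Therefore gamma(1) = 0.7148 (to 4 decimal places).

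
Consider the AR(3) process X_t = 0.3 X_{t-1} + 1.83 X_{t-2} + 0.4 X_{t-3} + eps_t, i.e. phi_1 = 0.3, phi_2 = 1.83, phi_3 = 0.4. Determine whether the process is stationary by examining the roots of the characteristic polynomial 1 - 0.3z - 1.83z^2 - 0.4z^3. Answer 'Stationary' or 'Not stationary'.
\text{Not stationary}

The AR(p) characteristic polynomial is P(z) = 1 - 0.3z - 1.83z^2 - 0.4z^3.
Stationarity requires all roots to lie outside the unit circle, i.e. |z| > 1 for every root.
Degree 3: look for a simple real root z0 first, then factor out (1 - z/z0) and solve the remaining quadratic.
Testing z0 = 0.625: P(0.625) = 1 + (-0.3)(0.625) + (-1.83)(0.625)^2 + (-0.4)(0.625)^3
  = 1 + (-0.1875) + (-0.714844) + (-0.097656) = 0.  So z_0 = 0.625 is a root, |z_0| = 0.625.
Divide out the factor (1 - 1.6 z) = (1 - z/z0) (since 1/z0 = 1.6):
  P(z) = (1 - 1.6 z)(1 + (1.3) z + (0.25) z^2)
  [check: z-coef 1.3 - (1.6) = -0.3; z^2-coef 0.25 - (1.6)(1.3) = -1.83; z^3-coef -(1.6)(0.25) = -0.4.]
Remaining roots from the quadratic factor 1 + (1.3) z + (0.25) z^2:
  Set 1 + (1.3) z + (0.25) z^2 = 0, i.e. a z^2 + b z + c = 0 with a = 0.25, b = 1.3, c = 1.
  Discriminant D = b^2 - 4ac = (1.3)^2 - 4*(0.25)*1 = 1.69 - (1) = 0.69.
  D >= 0, so the roots are real: z = (-b +/- sqrt(D)) / (2a) = (-1.3 +/- 0.830662) / (0.5).
    z_1 = (-1.3 + 0.830662) / (0.5) = -0.9387,   |z_1| = 0.9387.
    z_2 = (-1.3 - 0.830662) / (0.5) = -4.2613,   |z_2| = 4.2613.
Moduli of all roots: 0.6250, 0.9387, 4.2613.
All moduli strictly greater than 1? No.
Verdict: Not stationary.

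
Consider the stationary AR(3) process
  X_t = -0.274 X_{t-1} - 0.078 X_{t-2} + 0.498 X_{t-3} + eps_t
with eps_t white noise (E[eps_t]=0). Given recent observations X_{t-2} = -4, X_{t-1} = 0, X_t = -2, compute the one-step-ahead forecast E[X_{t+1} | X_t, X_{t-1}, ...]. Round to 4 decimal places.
E[X_{t+1} \mid \mathcal F_t] = -1.4440

For an AR(p) model X_t = c + sum_i phi_i X_{t-i} + eps_t, the
one-step-ahead conditional mean is
  E[X_{t+1} | X_t, ...] = c + sum_i phi_i X_{t+1-i}.
Substitute known values:
  E[X_{t+1} | ...] = (-0.274) * (-2) + (-0.078) * (0) + (0.498) * (-4)
                   = -1.4440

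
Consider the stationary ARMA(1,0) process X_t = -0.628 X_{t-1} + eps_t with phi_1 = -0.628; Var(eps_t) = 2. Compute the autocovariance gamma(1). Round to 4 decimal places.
\gamma(1) = -2.0739

Multiply the model equation by X_{t-k} and take expectations. With theta_0 = psi_0 = 1 and psi_j the MA(infinity) weights, this gives
  gamma(k) - sum_i phi_i gamma(k-i) = c_k,
  c_k = sigma^2 * sum_{j=k..q} theta_j psi_{j-k}   (c_k = 0 for k > q),
using gamma(-m) = gamma(m).
Pure AR (q = 0): c_0 = sigma^2 = 2, c_k = 0 for k >= 1.
Equations for k = 0 and k = 1 (AR order 1):
  gamma(0) = phi_1 gamma(1) + c_0
  gamma(1) = phi_1 gamma(0) + c_1
Substituting the second into the first: gamma(0) (1 - phi_1^2) = c_0 + phi_1 c_1, so
  gamma(0) = c_0 / (1 - phi_1^2) = 2 / (1 - (-0.628)^2) = 2 / 0.605616 = 3.302423.
  gamma(1) = phi_1 gamma(0) = (-0.628)(3.302423) = -2.073921.
Therefore gamma(1) = -2.0739 (to 4 decimal places).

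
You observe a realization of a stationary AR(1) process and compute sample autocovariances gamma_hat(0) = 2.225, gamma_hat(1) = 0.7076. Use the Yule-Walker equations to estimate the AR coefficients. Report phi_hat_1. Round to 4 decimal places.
\hat\phi_{1} = 0.3180

The Yule-Walker equations for an AR(p) process read, in matrix form,
  Gamma_p phi = r_p,   with   (Gamma_p)_{ij} = gamma(|i - j|),
                       (r_p)_i = gamma(i),   i,j = 1..p.
Substitute the sample gammas (Toeplitz matrix and right-hand side of size 1):
  Gamma_p = [[2.225]]
  r_p     = [0.7076]
With p = 1 this is the single equation gamma(0) phi_1 = gamma(1):
  phi_hat_1 = gamma(1) / gamma(0) = 0.7076 / 2.225 = 0.3180.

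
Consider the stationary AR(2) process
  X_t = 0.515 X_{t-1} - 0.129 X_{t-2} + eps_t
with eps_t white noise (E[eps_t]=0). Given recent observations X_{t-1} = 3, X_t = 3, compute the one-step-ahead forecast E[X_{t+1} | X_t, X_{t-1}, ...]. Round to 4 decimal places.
E[X_{t+1} \mid \mathcal F_t] = 1.1580

For an AR(p) model X_t = c + sum_i phi_i X_{t-i} + eps_t, the
one-step-ahead conditional mean is
  E[X_{t+1} | X_t, ...] = c + sum_i phi_i X_{t+1-i}.
Substitute known values:
  E[X_{t+1} | ...] = (0.515) * (3) + (-0.129) * (3)
                   = 1.1580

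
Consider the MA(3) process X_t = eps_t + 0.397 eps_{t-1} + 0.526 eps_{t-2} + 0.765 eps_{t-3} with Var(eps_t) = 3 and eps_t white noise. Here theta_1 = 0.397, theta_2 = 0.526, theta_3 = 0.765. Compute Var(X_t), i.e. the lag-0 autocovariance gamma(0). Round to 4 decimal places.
\gamma(0) = 6.0585

For an MA(q) process X_t = eps_t + sum_i theta_i eps_{t-i} with
Var(eps_t) = sigma^2, the variance is
  gamma(0) = sigma^2 * (1 + sum_i theta_i^2).
  sum_i theta_i^2 = (0.397)^2 + (0.526)^2 + (0.765)^2 = 0.157609 + 0.276676 + 0.585225 = 1.01951.
  gamma(0) = 3 * (1 + 1.01951) = 3 * 2.01951 = 6.05853, which rounds to 6.0585.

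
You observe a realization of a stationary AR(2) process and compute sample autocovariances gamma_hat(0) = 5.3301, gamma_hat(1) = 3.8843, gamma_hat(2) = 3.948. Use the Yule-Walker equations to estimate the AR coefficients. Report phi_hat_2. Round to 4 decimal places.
\hat\phi_{2} = 0.4470

The Yule-Walker equations for an AR(p) process read, in matrix form,
  Gamma_p phi = r_p,   with   (Gamma_p)_{ij} = gamma(|i - j|),
                       (r_p)_i = gamma(i),   i,j = 1..p.
Substitute the sample gammas (Toeplitz matrix and right-hand side of size 2):
  Gamma_p = [[5.3301, 3.8843], [3.8843, 5.3301]]
  r_p     = [3.8843, 3.948]
Written out:
  5.3301 phi_1 + 3.8843 phi_2 = 3.8843
  3.8843 phi_1 + 5.3301 phi_2 = 3.948
Solve by Cramer's rule:
  det = gamma(0)^2 - gamma(1)^2 = (5.3301)^2 - (3.8843)^2 = 28.40996601 - 15.08778649 = 13.32217952
  phi_hat_1 = [gamma(1) gamma(0) - gamma(1) gamma(2)] / det = [(3.8843)(5.3301) - (3.8843)(3.948)] / 13.32217952 = 5.36849103 / 13.32217952 = 0.403
  phi_hat_2 = [gamma(0) gamma(2) - gamma(1)^2] / det = [(5.3301)(3.948) - (3.8843)^2] / 13.32217952 = 5.95544831 / 13.32217952 = 0.447
So phi_hat = [0.4030, 0.4470].
Therefore phi_hat_2 = 0.4470.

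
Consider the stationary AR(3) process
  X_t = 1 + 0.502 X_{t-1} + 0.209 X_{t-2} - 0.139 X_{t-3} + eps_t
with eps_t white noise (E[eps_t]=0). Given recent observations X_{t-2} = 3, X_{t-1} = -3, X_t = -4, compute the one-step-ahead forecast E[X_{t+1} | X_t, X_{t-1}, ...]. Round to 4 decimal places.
E[X_{t+1} \mid \mathcal F_t] = -2.0520

For an AR(p) model X_t = c + sum_i phi_i X_{t-i} + eps_t, the
one-step-ahead conditional mean is
  E[X_{t+1} | X_t, ...] = c + sum_i phi_i X_{t+1-i}.
Substitute known values:
  E[X_{t+1} | ...] = 1 + (0.502) * (-4) + (0.209) * (-3) + (-0.139) * (3)
                   = -2.0520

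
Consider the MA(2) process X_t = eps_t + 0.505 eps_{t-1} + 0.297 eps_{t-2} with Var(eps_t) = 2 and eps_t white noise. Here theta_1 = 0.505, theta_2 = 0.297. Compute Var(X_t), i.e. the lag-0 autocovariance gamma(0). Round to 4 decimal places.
\gamma(0) = 2.6865

For an MA(q) process X_t = eps_t + sum_i theta_i eps_{t-i} with
Var(eps_t) = sigma^2, the variance is
  gamma(0) = sigma^2 * (1 + sum_i theta_i^2).
  sum_i theta_i^2 = (0.505)^2 + (0.297)^2 = 0.255025 + 0.088209 = 0.343234.
  gamma(0) = 2 * (1 + 0.343234) = 2 * 1.343234 = 2.686468, which rounds to 2.6865.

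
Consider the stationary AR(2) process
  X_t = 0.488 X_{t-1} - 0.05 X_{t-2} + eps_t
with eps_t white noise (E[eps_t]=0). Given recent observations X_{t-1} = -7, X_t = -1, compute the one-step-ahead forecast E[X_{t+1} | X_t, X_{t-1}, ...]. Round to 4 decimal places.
E[X_{t+1} \mid \mathcal F_t] = -0.1380

For an AR(p) model X_t = c + sum_i phi_i X_{t-i} + eps_t, the
one-step-ahead conditional mean is
  E[X_{t+1} | X_t, ...] = c + sum_i phi_i X_{t+1-i}.
Substitute known values:
  E[X_{t+1} | ...] = (0.488) * (-1) + (-0.05) * (-7)
                   = -0.1380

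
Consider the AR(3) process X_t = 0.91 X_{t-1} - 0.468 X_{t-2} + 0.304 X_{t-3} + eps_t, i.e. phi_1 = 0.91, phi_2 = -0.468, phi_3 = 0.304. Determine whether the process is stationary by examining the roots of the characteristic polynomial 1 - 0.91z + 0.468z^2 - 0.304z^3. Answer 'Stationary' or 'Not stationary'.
\text{Stationary}

The AR(p) characteristic polynomial is P(z) = 1 - 0.91z + 0.468z^2 - 0.304z^3.
Stationarity requires all roots to lie outside the unit circle, i.e. |z| > 1 for every root.
Degree 3: look for a simple real root z0 first, then factor out (1 - z/z0) and solve the remaining quadratic.
Testing z0 = 1.25: P(1.25) = 1 + (-0.91)(1.25) + (0.468)(1.25)^2 + (-0.304)(1.25)^3
  = 1 + (-1.1375) + (0.73125) + (-0.59375) = 0.  So z_0 = 1.25 is a root, |z_0| = 1.25.
Divide out the factor (1 - 0.8 z) = (1 - z/z0) (since 1/z0 = 0.8):
  P(z) = (1 - 0.8 z)(1 + (-0.11) z + (0.38) z^2)
  [check: z-coef -0.11 - (0.8) = -0.91; z^2-coef 0.38 - (0.8)(-0.11) = 0.468; z^3-coef -(0.8)(0.38) = -0.304.]
Remaining roots from the quadratic factor 1 + (-0.11) z + (0.38) z^2:
  Set 1 + (-0.11) z + (0.38) z^2 = 0, i.e. a z^2 + b z + c = 0 with a = 0.38, b = -0.11, c = 1.
  Discriminant D = b^2 - 4ac = (-0.11)^2 - 4*(0.38)*1 = 0.0121 - (1.52) = -1.5079.
  D < 0, so the roots are the complex-conjugate pair z = (-b +/- i sqrt(-D)) / (2a) = 0.1447 +/- 1.6157i.
  For a conjugate pair |z|^2 = z * conj(z) = (product of roots) = c/a = 1/(0.38) = 2.631579, so |z| = sqrt(2.631579) = 1.6222 for both roots.
Moduli of all roots: 1.2500, 1.6222, 1.6222.
All moduli strictly greater than 1? Yes.
Verdict: Stationary.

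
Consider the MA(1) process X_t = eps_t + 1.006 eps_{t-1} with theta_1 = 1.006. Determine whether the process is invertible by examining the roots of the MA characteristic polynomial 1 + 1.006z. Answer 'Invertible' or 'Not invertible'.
\text{Not invertible}

The MA(q) characteristic polynomial is P(z) = 1 + 1.006z.
Invertibility requires all roots to lie outside the unit circle, i.e. |z| > 1 for every root.
This is linear in z: 1 + (1.006) z = 0  =>  z = -1/(1.006) = -0.994036,  |z| = 0.994036.
Moduli of all roots: 0.9940.
All moduli strictly greater than 1? No.
Verdict: Not invertible.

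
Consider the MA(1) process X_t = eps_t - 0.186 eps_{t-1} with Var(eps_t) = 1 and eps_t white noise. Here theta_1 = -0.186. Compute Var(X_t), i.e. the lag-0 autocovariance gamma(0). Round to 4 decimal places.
\gamma(0) = 1.0346

For an MA(q) process X_t = eps_t + sum_i theta_i eps_{t-i} with
Var(eps_t) = sigma^2, the variance is
  gamma(0) = sigma^2 * (1 + sum_i theta_i^2).
  sum_i theta_i^2 = (-0.186)^2 = 0.034596.
  gamma(0) = 1 * (1 + 0.034596) = 1 * 1.034596 = 1.034596, which rounds to 1.0346.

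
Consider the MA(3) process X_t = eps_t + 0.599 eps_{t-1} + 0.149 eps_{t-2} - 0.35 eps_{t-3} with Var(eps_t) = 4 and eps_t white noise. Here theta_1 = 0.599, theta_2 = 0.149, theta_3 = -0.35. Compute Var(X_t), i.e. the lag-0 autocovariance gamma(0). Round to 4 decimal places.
\gamma(0) = 6.0140

For an MA(q) process X_t = eps_t + sum_i theta_i eps_{t-i} with
Var(eps_t) = sigma^2, the variance is
  gamma(0) = sigma^2 * (1 + sum_i theta_i^2).
  sum_i theta_i^2 = (0.599)^2 + (0.149)^2 + (-0.35)^2 = 0.358801 + 0.022201 + 0.1225 = 0.503502.
  gamma(0) = 4 * (1 + 0.503502) = 4 * 1.503502 = 6.014008, which rounds to 6.0140.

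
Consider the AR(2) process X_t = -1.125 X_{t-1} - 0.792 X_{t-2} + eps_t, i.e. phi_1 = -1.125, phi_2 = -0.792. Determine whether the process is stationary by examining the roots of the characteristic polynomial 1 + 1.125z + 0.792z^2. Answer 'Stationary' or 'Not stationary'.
\text{Stationary}

The AR(p) characteristic polynomial is P(z) = 1 + 1.125z + 0.792z^2.
Stationarity requires all roots to lie outside the unit circle, i.e. |z| > 1 for every root.
Set 1 + (1.125) z + (0.792) z^2 = 0, i.e. a z^2 + b z + c = 0 with a = 0.792, b = 1.125, c = 1.
Discriminant D = b^2 - 4ac = (1.125)^2 - 4*(0.792)*1 = 1.265625 - (3.168) = -1.902375.
D < 0, so the roots are the complex-conjugate pair z = (-b +/- i sqrt(-D)) / (2a) = -0.7102 +/- 0.8707i.
For a conjugate pair |z|^2 = z * conj(z) = (product of roots) = c/a = 1/(0.792) = 1.262626, so |z| = sqrt(1.262626) = 1.1237 for both roots.
Moduli of all roots: 1.1237, 1.1237.
All moduli strictly greater than 1? Yes.
Verdict: Stationary.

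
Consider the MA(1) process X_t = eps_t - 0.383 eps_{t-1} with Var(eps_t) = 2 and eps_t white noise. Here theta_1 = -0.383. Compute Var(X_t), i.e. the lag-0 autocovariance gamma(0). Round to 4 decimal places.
\gamma(0) = 2.2934

For an MA(q) process X_t = eps_t + sum_i theta_i eps_{t-i} with
Var(eps_t) = sigma^2, the variance is
  gamma(0) = sigma^2 * (1 + sum_i theta_i^2).
  sum_i theta_i^2 = (-0.383)^2 = 0.146689.
  gamma(0) = 2 * (1 + 0.146689) = 2 * 1.146689 = 2.293378, which rounds to 2.2934.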